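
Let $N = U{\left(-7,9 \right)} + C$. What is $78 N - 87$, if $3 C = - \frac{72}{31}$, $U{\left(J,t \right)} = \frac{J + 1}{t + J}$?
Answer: $- \frac{11823}{31} \approx -381.39$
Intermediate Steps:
$U{\left(J,t \right)} = \frac{1 + J}{J + t}$
$C = - \frac{24}{31}$ ($C = \frac{\left(-72\right) \frac{1}{31}}{3} = \frac{1}{3} \left(- \frac{72}{31}\right) = - \frac{24}{31} \approx -0.77419$)
$N = - \frac{117}{31}$ ($N = \frac{1 - 7}{-7 + 9} - \frac{24}{31} = \frac{1}{2} \left(-6\right) - \frac{24}{31} = -3 - \frac{24}{31} = - \frac{117}{31} \approx -3.7742$)
$78 N - 87 = 78 \left(- \frac{117}{31}\right) - 87 = - \frac{9126}{31} - 87 = - \frac{11823}{31}$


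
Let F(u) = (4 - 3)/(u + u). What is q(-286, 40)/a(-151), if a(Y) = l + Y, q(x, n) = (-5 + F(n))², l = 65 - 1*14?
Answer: -159201/640000 ≈ -0.24875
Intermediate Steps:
l = 51 (l = 65 - 14 = 51)
F(u) = 1/(2*u)
q(x, n) = (-5 + 1/(2*n))²
a(Y) = 51 + Y
q(-286, 40)/a(-151) = ((¼)*(-1 + 10*40)²/40²)/(51 - 151) = ((¼)*(1/1600)*(-1 + 400)²)/(-100) = ((¼)*(1/1600)*399²)*(-1/100) = ((¼)*(1/1600)*159201)*(-1/100) = (159201/6400)*(-1/100) = -159201/640000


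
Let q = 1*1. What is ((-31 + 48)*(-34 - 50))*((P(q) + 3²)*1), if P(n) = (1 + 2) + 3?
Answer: -21420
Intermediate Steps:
q = 1
P(n) = 6 (P(n) = 3 + 3 = 6)
((-31 + 48)*(-34 - 50))*((P(q) + 3²)*1) = ((-31 + 48)*(-34 - 50))*((6 + 3²)*1) = (17*(-84))*((6 + 9)*1) = -21420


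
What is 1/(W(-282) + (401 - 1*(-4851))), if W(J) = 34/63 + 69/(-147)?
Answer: 441/2316163 ≈ 0.00019040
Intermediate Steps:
W(J) = 31/441 (W(J) = 34*(1/63) + 69*(-1/147) = 34/63 - 23/49 = 31/441)
1/(W(-282) + (401 - 1*(-4851))) = 1/(31/441 + (401 - 1*(-4851))) = 1/(31/441 + (401 + 4851)) = 1/(31/441 + 5252) = 1/(2316163/441) = 441/2316163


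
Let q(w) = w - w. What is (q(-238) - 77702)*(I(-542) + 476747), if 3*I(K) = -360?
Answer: -37034871154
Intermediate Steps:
q(w) = 0
I(K) = -120 (I(K) = (⅓)*(-360) = -120)
(q(-238) - 77702)*(I(-542) + 476747) = (0 - 77702)*(-120 + 476747) = -77702*476627 = -37034871154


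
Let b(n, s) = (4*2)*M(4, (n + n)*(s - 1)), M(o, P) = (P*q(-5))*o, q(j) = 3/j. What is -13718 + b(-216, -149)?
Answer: -1257878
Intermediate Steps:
M(o, P) = -3*P*o/5 (M(o, P) = (P*(3/(-5)))*o = (P*(3*(-⅕)))*o = (P*(-⅗))*o = (-3*P/5)*o = -3*P*o/5)
b(n, s) = -192*n*(-1 + s)/5 (b(n, s) = (4*2)*(-⅗*(n + n)*(s - 1)*4) = 8*(-⅗*(2*n)*(-1 + s)*4) = 8*(-⅗*2*n*(-1 + s)*4) = 8*(-24*n*(-1 + s)/5) = -192*n*(-1 + s)/5)
-13718 + b(-216, -149) = -13718 + (192/5)*(-216)*(1 - 1*(-149)) = -13718 + (192/5)*(-216)*(1 + 149) = -13718 + (192/5)*(-216)*150 = -13718 - 1244160 = -1257878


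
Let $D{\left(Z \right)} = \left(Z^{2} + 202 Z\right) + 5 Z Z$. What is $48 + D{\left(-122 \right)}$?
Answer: $64708$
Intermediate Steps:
$D{\left(Z \right)} = 6 Z^{2} + 202 Z$ ($D{\left(Z \right)} = \left(Z^{2} + 202 Z\right) + 5 Z^{2} = 6 Z^{2} + 202 Z$)
$48 + D{\left(-122 \right)} = 48 + 2 \left(-122\right) \left(101 + 3 \left(-122\right)\right) = 48 + 2 \left(-122\right) \left(101 - 366\right) = 48 + 2 \left(-122\right) \left(-265\right) = 48 + 64660 = 64708$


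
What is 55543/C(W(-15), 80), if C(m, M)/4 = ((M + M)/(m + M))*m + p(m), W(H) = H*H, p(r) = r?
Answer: 3388123/83700 ≈ 40.479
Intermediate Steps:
W(H) = H²
C(m, M) = 4*m + 8*M*m/(M + m) (C(m, M) = 4*(((M + M)/(m + M))*m + m) = 4*(((2*M)/(M + m))*m + m) = 4*((2*M/(M + m))*m + m) = 4*(2*M*m/(M + m) + m) = 4*(m + 2*M*m/(M + m)) = 4*m + 8*M*m/(M + m))
55543/C(W(-15), 80) = 55543/((4*(-15)²*((-15)² + 3*80)/(80 + (-15)²))) = 55543/((4*225*(225 + 240)/(80 + 225))) = 55543/((4*225*465/305)) = 55543/((4*225*(1/305)*465)) = 55543/(83700/61) = 55543*(61/83700) = 3388123/83700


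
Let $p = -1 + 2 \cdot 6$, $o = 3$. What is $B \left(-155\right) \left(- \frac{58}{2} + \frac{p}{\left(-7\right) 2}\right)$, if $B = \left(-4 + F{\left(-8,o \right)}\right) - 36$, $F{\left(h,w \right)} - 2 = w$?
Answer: $- \frac{323175}{2} \approx -1.6159 \cdot 10^{5}$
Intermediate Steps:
$F{\left(h,w \right)} = 2 + w$
$B = -35$ ($B = \left(-4 + \left(2 + 3\right)\right) - 36 = \left(-4 + 5\right) - 36 = 1 - 36 = -35$)
$p = 11$ ($p = -1 + 12 = 11$)
$B \left(-155\right) \left(- \frac{58}{2} + \frac{p}{\left(-7\right) 2}\right) = \left(-35\right) \left(-155\right) \left(- \frac{58}{2} + \frac{11}{\left(-7\right) 2}\right) = 5425 \left(\left(-58\right) \frac{1}{2} + \frac{11}{-14}\right) = 5425 \left(-29 + 11 \left(- \frac{1}{14}\right)\right) = 5425 \left(-29 - \frac{11}{14}\right) = 5425 \left(- \frac{417}{14}\right) = - \frac{323175}{2}$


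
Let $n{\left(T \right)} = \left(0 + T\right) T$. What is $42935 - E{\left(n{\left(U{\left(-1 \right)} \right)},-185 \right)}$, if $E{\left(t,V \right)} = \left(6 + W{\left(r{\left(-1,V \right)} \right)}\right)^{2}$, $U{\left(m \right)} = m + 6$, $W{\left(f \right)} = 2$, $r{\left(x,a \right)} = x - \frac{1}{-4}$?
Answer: $42871$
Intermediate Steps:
$r{\left(x,a \right)} = \frac{1}{4} + x$ ($r{\left(x,a \right)} = x - - \frac{1}{4} = x + \frac{1}{4} = \frac{1}{4} + x$)
$U{\left(m \right)} = 6 + m$
$n{\left(T \right)} = T^{2}$ ($n{\left(T \right)} = T T = T^{2}$)
$E{\left(t,V \right)} = 64$ ($E{\left(t,V \right)} = \left(6 + 2\right)^{2} = 8^{2} = 64$)
$42935 - E{\left(n{\left(U{\left(-1 \right)} \right)},-185 \right)} = 42935 - 64 = 42871$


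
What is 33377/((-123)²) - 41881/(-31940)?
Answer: 1699679029/483220260 ≈ 3.5174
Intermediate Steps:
33377/((-123)²) - 41881/(-31940) = 33377/15129 - 41881*(-1/31940) = 33377*(1/15129) + 41881/31940 = 33377/15129 + 41881/31940 = 1699679029/483220260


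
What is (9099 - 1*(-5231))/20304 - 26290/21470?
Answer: -11306353/21796344 ≈ -0.51873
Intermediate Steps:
(9099 - 1*(-5231))/20304 - 26290/21470 = (9099 + 5231)*(1/20304) - 26290*1/21470 = 14330*(1/20304) - 2629/2147 = 7165/10152 - 2629/2147 = -11306353/21796344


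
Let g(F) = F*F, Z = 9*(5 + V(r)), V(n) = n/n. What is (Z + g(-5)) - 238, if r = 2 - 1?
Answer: -159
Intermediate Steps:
r = 1
V(n) = 1
Z = 54 (Z = 9*(5 + 1) = 9*6 = 54)
g(F) = F**2
(Z + g(-5)) - 238 = (54 + (-5)**2) - 238 = (54 + 25) - 238 = 79 - 238 = -159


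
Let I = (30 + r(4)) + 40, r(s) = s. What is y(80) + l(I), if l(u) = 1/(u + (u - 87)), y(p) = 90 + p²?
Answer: 395891/61 ≈ 6490.0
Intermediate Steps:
I = 74 (I = (30 + 4) + 40 = 34 + 40 = 74)
l(u) = 1/(-87 + 2*u) (l(u) = 1/(u + (-87 + u)) = 1/(-87 + 2*u))
y(80) + l(I) = (90 + 80²) + 1/(-87 + 2*74) = (90 + 6400) + 1/(-87 + 148) = 6490 + 1/61 = 395891/61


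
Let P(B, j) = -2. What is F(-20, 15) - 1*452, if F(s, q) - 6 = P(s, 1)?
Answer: -448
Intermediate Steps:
F(s, q) = 4 (F(s, q) = 6 - 2 = 4)
F(-20, 15) - 1*452 = 4 - 1*452 = 4 - 452 = -448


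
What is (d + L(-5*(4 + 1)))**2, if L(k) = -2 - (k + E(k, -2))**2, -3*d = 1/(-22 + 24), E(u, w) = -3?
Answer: 22250089/36 ≈ 6.1806e+5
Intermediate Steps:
d = -1/6 (d = -1/(3*(-22 + 24)) = -1/3/2 = -1/3*1/2 = -1/6 ≈ -0.16667)
L(k) = -2 - (-3 + k)**2 (L(k) = -2 - (k - 3)**2 = -2 - (-3 + k)**2)
(d + L(-5*(4 + 1)))**2 = (-1/6 + (-2 - (-3 - 5*(4 + 1))**2))**2 = (-1/6 + (-2 - (-3 - 5*5)**2))**2 = (-1/6 + (-2 - (-3 - 25)**2))**2 = (-1/6 + (-2 - 1*(-28)**2))**2 = (-1/6 + (-2 - 1*784))**2 = (-1/6 + (-2 - 784))**2 = (-1/6 - 786)**2 = (-4717/6)**2 = 22250089/36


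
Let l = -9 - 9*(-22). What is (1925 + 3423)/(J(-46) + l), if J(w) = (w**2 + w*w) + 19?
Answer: 1337/1110 ≈ 1.2045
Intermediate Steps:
J(w) = 19 + 2*w**2 (J(w) = (w**2 + w**2) + 19 = 2*w**2 + 19 = 19 + 2*w**2)
l = 189 (l = -9 + 198 = 189)
(1925 + 3423)/(J(-46) + l) = (1925 + 3423)/((19 + 2*(-46)**2) + 189) = 5348/((19 + 2*2116) + 189) = 5348/((19 + 4232) + 189) = 5348/(4251 + 189) = 5348/4440 = 5348*(1/4440) = 1337/1110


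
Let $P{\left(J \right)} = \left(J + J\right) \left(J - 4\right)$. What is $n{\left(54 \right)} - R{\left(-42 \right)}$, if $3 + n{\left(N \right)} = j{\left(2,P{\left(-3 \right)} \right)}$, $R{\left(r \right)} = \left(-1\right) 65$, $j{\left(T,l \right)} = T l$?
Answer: $146$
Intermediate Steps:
$P{\left(J \right)} = 2 J \left(-4 + J\right)$
$R{\left(r \right)} = -65$
$n{\left(N \right)} = 81$ ($n{\left(N \right)} = -3 + 2 \cdot 2 \left(-3\right) \left(-4 - 3\right) = -3 + 2 \cdot 2 \left(-3\right) \left(-7\right) = -3 + 2 \cdot 42 = -3 + 84 = 81$)
$n{\left(54 \right)} - R{\left(-42 \right)} = 81 - -65 = 81 + 65 = 146$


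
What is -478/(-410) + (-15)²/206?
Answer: 95359/42230 ≈ 2.2581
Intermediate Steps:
-478/(-410) + (-15)²/206 = -478*(-1/410) + 225*(1/206) = 239/205 + 225/206 = 95359/42230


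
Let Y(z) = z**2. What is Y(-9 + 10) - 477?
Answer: -476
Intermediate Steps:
Y(-9 + 10) - 477 = (-9 + 10)**2 - 477 = 1**2 - 477 = 1 - 477 = -476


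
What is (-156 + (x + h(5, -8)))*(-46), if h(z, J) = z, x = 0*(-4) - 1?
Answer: 6992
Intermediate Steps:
x = -1 (x = 0 - 1 = -1)
(-156 + (x + h(5, -8)))*(-46) = (-156 + (-1 + 5))*(-46) = (-156 + 4)*(-46) = -152*(-46) = 6992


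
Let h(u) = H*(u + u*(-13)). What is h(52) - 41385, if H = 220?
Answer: -178665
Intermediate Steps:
h(u) = -2640*u (h(u) = 220*(u + u*(-13)) = 220*(u - 13*u) = 220*(-12*u) = -2640*u)
h(52) - 41385 = -2640*52 - 41385 = -137280 - 41385 = -178665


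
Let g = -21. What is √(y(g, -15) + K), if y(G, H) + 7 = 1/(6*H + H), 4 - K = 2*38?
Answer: 2*I*√217770/105 ≈ 8.8887*I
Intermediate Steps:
K = -72 (K = 4 - 2*38 = 4 - 1*76 = 4 - 76 = -72)
y(G, H) = -7 + 1/(7*H) (y(G, H) = -7 + 1/(6*H + H) = -7 + 1/(7*H))
√(y(g, -15) + K) = √((-7 + (⅐)/(-15)) - 72) = √((-7 + (⅐)*(-1/15)) - 72) = √((-7 - 1/105) - 72) = √(-736/105 - 72) = √(-8296/105) = 2*I*√217770/105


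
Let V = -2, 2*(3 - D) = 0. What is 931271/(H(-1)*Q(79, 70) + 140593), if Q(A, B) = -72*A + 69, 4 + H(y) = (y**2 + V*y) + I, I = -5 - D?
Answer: 931271/191164 ≈ 4.8716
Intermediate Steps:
D = 3 (D = 3 - 1/2*0 = 3 + 0 = 3)
I = -8 (I = -5 - 1*3 = -5 - 3 = -8)
H(y) = -12 + y**2 - 2*y (H(y) = -4 + ((y**2 - 2*y) - 8) = -4 + (-8 + y**2 - 2*y) = -12 + y**2 - 2*y)
Q(A, B) = 69 - 72*A
931271/(H(-1)*Q(79, 70) + 140593) = 931271/((-12 + (-1)**2 - 2*(-1))*(69 - 72*79) + 140593) = 931271/((-12 + 1 + 2)*(69 - 5688) + 140593) = 931271/(-9*(-5619) + 140593) = 931271/(50571 + 140593) = 931271/191164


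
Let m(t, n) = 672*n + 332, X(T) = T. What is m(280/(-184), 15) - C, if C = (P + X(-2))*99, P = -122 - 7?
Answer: 23381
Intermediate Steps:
P = -129
C = -12969 (C = (-129 - 2)*99 = -131*99 = -12969)
m(t, n) = 332 + 672*n
m(280/(-184), 15) - C = (332 + 672*15) - 1*(-12969) = (332 + 10080) + 12969 = 10412 + 12969 = 23381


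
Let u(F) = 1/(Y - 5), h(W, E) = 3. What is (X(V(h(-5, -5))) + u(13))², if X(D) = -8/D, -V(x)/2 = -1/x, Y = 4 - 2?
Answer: 1369/9 ≈ 152.11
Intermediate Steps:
Y = 2
V(x) = 2/x (V(x) = -(-2)/x = 2/x)
u(F) = -⅓ (u(F) = 1/(2 - 5) = 1/(-3) = -⅓)
(X(V(h(-5, -5))) + u(13))² = (-8/(2/3) - ⅓)² = (-8/(2*(⅓)) - ⅓)² = (-8/⅔ - ⅓)² = (-8*3/2 - ⅓)² = (-12 - ⅓)² = (-37/3)² = 1369/9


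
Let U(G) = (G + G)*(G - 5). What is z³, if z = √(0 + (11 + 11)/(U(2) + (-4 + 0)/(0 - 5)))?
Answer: -55*I*√385/392 ≈ -2.753*I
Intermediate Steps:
U(G) = 2*G*(-5 + G) (U(G) = (2*G)*(-5 + G) = 2*G*(-5 + G))
z = I*√385/14 (z = √(0 + (11 + 11)/(2*2*(-5 + 2) + (-4 + 0)/(0 - 5))) = √(0 + 22/(2*2*(-3) - 4/(-5))) = √(0 + 22/(-12 - 4*(-⅕))) = √(0 + 22/(-12 + ⅘)) = √(0 + 22/(-56/5)) = √(0 + 22*(-5/56)) = √(0 - 55/28) = √(-55/28) = I*√385/14 ≈ 1.4015*I)
z³ = (I*√385/14)³ = -55*I*√385/392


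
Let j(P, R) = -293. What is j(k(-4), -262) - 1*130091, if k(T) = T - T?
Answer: -130384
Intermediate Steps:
k(T) = 0
j(k(-4), -262) - 1*130091 = -293 - 1*130091 = -293 - 130091 = -130384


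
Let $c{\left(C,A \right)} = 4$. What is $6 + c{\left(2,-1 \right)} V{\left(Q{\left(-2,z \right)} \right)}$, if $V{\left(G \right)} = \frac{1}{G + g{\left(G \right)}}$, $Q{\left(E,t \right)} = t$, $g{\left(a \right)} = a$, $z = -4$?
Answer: $\frac{11}{2} \approx 5.5$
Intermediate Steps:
$V{\left(G \right)} = \frac{1}{2 G}$ ($V{\left(G \right)} = \frac{1}{G + G} = \frac{1}{2 G}$)
$6 + c{\left(2,-1 \right)} V{\left(Q{\left(-2,z \right)} \right)} = 6 + 4 \frac{1}{2 \left(-4\right)} = 6 + 4 \cdot \frac{1}{2} \left(- \frac{1}{4}\right) = 6 + 4 \left(- \frac{1}{8}\right) = 6 - \frac{1}{2} = \frac{11}{2}$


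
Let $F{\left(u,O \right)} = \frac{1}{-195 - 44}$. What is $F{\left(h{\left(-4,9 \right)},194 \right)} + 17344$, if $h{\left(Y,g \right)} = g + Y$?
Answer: $\frac{4145215}{239} \approx 17344.0$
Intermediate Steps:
$h{\left(Y,g \right)} = Y + g$
$F{\left(u,O \right)} = - \frac{1}{239}$ ($F{\left(u,O \right)} = \frac{1}{-239} = - \frac{1}{239}$)
$F{\left(h{\left(-4,9 \right)},194 \right)} + 17344 = - \frac{1}{239} + 17344 = \frac{4145215}{239}$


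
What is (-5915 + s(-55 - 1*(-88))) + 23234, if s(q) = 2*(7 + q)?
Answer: 17399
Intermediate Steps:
s(q) = 14 + 2*q
(-5915 + s(-55 - 1*(-88))) + 23234 = (-5915 + (14 + 2*(-55 - 1*(-88)))) + 23234 = (-5915 + (14 + 2*(-55 + 88))) + 23234 = (-5915 + (14 + 2*33)) + 23234 = (-5915 + (14 + 66)) + 23234 = (-5915 + 80) + 23234 = -5835 + 23234 = 17399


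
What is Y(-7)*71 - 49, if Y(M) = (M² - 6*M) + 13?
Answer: 7335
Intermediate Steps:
Y(M) = 13 + M² - 6*M
Y(-7)*71 - 49 = (13 + (-7)² - 6*(-7))*71 - 49 = (13 + 49 + 42)*71 - 49 = 104*71 - 49 = 7384 - 49 = 7335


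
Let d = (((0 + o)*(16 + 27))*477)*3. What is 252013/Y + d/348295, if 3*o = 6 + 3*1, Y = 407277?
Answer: 162957794758/141852542715 ≈ 1.1488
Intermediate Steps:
o = 3 (o = (6 + 3*1)/3 = (6 + 3)/3 = (1/3)*9 = 3)
d = 184599 (d = (((0 + 3)*(16 + 27))*477)*3 = ((3*43)*477)*3 = (129*477)*3 = 61533*3 = 184599)
252013/Y + d/348295 = 252013/407277 + 184599/348295 = 162957794758/141852542715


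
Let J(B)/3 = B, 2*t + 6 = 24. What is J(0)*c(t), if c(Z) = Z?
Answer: 0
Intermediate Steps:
t = 9 (t = -3 + (1/2)*24 = -3 + 12 = 9)
J(B) = 3*B
J(0)*c(t) = (3*0)*9 = 0*9 = 0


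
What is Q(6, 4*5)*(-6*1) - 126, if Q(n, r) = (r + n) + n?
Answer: -318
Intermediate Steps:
Q(n, r) = r + 2*n (Q(n, r) = (n + r) + n = r + 2*n)
Q(6, 4*5)*(-6*1) - 126 = (4*5 + 2*6)*(-6*1) - 126 = (20 + 12)*(-6) - 126 = 32*(-6) - 126 = -192 - 126 = -318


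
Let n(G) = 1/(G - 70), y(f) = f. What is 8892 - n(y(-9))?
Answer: 702469/79 ≈ 8892.0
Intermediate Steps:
n(G) = 1/(-70 + G)
8892 - n(y(-9)) = 8892 - 1/(-70 - 9) = 8892 - 1/(-79) = 8892 - 1*(-1/79) = 8892 + 1/79 = 702469/79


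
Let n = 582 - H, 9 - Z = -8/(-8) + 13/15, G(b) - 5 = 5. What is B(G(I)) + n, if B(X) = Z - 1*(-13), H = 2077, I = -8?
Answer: -22123/15 ≈ -1474.9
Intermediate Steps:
G(b) = 10 (G(b) = 5 + 5 = 10)
Z = 107/15 (Z = 9 - (-8/(-8) + 13/15) = 9 - (-8*(-⅛) + 13*(1/15)) = 9 - (1 + 13/15) = 9 - 1*28/15 = 9 - 28/15 = 107/15 ≈ 7.1333)
B(X) = 302/15 (B(X) = 107/15 - 1*(-13) = 107/15 + 13 = 302/15)
n = -1495 (n = 582 - 1*2077 = 582 - 2077 = -1495)
B(G(I)) + n = 302/15 - 1495 = -22123/15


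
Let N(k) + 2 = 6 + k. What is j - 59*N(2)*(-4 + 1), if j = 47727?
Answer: 48789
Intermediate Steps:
N(k) = 4 + k (N(k) = -2 + (6 + k) = 4 + k)
j - 59*N(2)*(-4 + 1) = 47727 - 59*(4 + 2)*(-4 + 1) = 47727 - 59*6*(-3) = 47727 - 59*(-18) = 47727 - 1*(-1062) = 47727 + 1062 = 48789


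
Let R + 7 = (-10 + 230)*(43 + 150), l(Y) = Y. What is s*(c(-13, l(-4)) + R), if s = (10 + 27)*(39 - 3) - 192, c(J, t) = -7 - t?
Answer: 48393000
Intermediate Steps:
R = 42453 (R = -7 + (-10 + 230)*(43 + 150) = -7 + 220*193 = -7 + 42460 = 42453)
s = 1140 (s = 37*36 - 192 = 1332 - 192 = 1140)
s*(c(-13, l(-4)) + R) = 1140*((-7 - 1*(-4)) + 42453) = 1140*((-7 + 4) + 42453) = 1140*(-3 + 42453) = 1140*42450 = 48393000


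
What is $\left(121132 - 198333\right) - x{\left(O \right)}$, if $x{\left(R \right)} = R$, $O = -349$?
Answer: $-76852$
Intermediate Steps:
$\left(121132 - 198333\right) - x{\left(O \right)} = \left(121132 - 198333\right) - -349 = \left(121132 - 198333\right) + 349 = -77201 + 349 = -76852$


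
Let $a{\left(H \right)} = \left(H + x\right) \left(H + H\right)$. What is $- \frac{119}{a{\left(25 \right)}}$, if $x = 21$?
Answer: $- \frac{119}{2300} \approx -0.051739$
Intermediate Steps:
$a{\left(H \right)} = 2 H \left(21 + H\right)$ ($a{\left(H \right)} = \left(H + 21\right) \left(H + H\right) = \left(21 + H\right) 2 H = 2 H \left(21 + H\right)$)
$- \frac{119}{a{\left(25 \right)}} = - \frac{119}{2 \cdot 25 \left(21 + 25\right)} = - \frac{119}{2 \cdot 25 \cdot 46} = - \frac{119}{2300}$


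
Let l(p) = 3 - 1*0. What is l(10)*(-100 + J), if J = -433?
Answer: -1599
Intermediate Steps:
l(p) = 3 (l(p) = 3 + 0 = 3)
l(10)*(-100 + J) = 3*(-100 - 433) = 3*(-533) = -1599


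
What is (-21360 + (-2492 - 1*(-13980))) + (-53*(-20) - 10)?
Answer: -8822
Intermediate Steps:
(-21360 + (-2492 - 1*(-13980))) + (-53*(-20) - 10) = (-21360 + (-2492 + 13980)) + (1060 - 10) = (-21360 + 11488) + 1050 = -9872 + 1050 = -8822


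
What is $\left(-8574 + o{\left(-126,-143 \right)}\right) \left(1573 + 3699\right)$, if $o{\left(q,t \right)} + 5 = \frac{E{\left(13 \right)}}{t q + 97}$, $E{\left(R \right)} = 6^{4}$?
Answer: $- \frac{819307227608}{18115} \approx -4.5228 \cdot 10^{7}$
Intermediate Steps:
$E{\left(R \right)} = 1296$
$o{\left(q,t \right)} = -5 + \frac{1296}{97 + q t}$ ($o{\left(q,t \right)} = -5 + \frac{1296}{t q + 97} = -5 + \frac{1296}{q t + 97} = -5 + \frac{1296}{97 + q t}$)
$\left(-8574 + o{\left(-126,-143 \right)}\right) \left(1573 + 3699\right) = \left(-8574 + \frac{811 - \left(-630\right) \left(-143\right)}{97 - -18018}\right) \left(1573 + 3699\right) = \left(-8574 + \frac{811 - 90090}{97 + 18018}\right) 5272 = \left(-8574 + \frac{1}{18115} \left(-89279\right)\right) 5272 = \left(-8574 - \frac{89279}{18115}\right) 5272 = \left(- \frac{155407289}{18115}\right) 5272 = - \frac{819307227608}{18115}$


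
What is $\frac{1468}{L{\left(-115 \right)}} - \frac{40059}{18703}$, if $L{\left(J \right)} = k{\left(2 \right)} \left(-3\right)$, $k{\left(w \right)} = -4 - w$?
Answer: $\frac{13367471}{168327} \approx 79.414$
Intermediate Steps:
$L{\left(J \right)} = 18$ ($L{\left(J \right)} = \left(-4 - 2\right) \left(-3\right) = \left(-6\right) \left(-3\right) = 18$)
$\frac{1468}{L{\left(-115 \right)}} - \frac{40059}{18703} = \frac{1468}{18} - \frac{40059}{18703} = 1468 \cdot \frac{1}{18} - \frac{40059}{18703} = \frac{734}{9} - \frac{40059}{18703} = \frac{13367471}{168327}$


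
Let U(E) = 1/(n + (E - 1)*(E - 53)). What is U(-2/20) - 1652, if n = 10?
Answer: -11301232/6841 ≈ -1652.0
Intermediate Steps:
U(E) = 1/(10 + (-1 + E)*(-53 + E)) (U(E) = 1/(10 + (E - 1)*(E - 53)) = 1/(10 + (-1 + E)*(-53 + E)))
U(-2/20) - 1652 = 1/(63 + (-2/20)**2 - (-108)/20) - 1652 = 1/(63 + (-2*1/20)**2 - (-108)/20) - 1652 = 1/(63 + (-1/10)**2 - 54*(-1/10)) - 1652 = 1/(63 + 1/100 + 27/5) - 1652 = 1/(6841/100) - 1652 = 100/6841 - 1652 = -11301232/6841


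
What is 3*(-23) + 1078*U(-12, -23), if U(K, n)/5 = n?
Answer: -124039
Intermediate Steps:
U(K, n) = 5*n
3*(-23) + 1078*U(-12, -23) = 3*(-23) + 1078*(5*(-23)) = -69 + 1078*(-115) = -69 - 123970 = -124039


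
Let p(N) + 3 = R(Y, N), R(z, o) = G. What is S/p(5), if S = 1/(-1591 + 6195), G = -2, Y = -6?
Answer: -1/23020 ≈ -4.3440e-5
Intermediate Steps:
R(z, o) = -2
p(N) = -5 (p(N) = -3 - 2 = -5)
S = 1/4604 ≈ 0.00021720
S/p(5) = (1/4604)/(-5) = (1/4604)*(-⅕) = -1/23020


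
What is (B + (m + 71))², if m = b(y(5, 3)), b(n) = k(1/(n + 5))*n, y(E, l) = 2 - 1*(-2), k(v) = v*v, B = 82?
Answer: 153685609/6561 ≈ 23424.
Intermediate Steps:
k(v) = v²
y(E, l) = 4 (y(E, l) = 2 + 2 = 4)
b(n) = n/(5 + n)² (b(n) = (1/(n + 5))²*n = (1/(5 + n))²*n = n/(5 + n)²)
m = 4/81 (m = 4/(5 + 4)² = 4/9² = 4*(1/81) = 4/81 ≈ 0.049383)
(B + (m + 71))² = (82 + (4/81 + 71))² = (82 + 5755/81)² = (12397/81)² = 153685609/6561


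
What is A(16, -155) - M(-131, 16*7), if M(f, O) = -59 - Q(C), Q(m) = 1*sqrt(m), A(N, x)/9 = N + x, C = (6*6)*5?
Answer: -1192 + 6*sqrt(5) ≈ -1178.6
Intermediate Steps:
C = 180 (C = 36*5 = 180)
A(N, x) = 9*N + 9*x (A(N, x) = 9*(N + x) = 9*N + 9*x)
Q(m) = sqrt(m)
M(f, O) = -59 - 6*sqrt(5) (M(f, O) = -59 - sqrt(180) = -59 - 6*sqrt(5))
A(16, -155) - M(-131, 16*7) = (9*16 + 9*(-155)) - (-59 - 6*sqrt(5)) = (144 - 1395) + (59 + 6*sqrt(5)) = -1251 + (59 + 6*sqrt(5)) = -1192 + 6*sqrt(5)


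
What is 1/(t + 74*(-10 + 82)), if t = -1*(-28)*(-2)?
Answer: 1/5272 ≈ 0.00018968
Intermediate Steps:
t = -56 (t = 28*(-2) = -56)
1/(t + 74*(-10 + 82)) = 1/(-56 + 74*(-10 + 82)) = 1/(-56 + 74*72) = 1/(-56 + 5328) = 1/5272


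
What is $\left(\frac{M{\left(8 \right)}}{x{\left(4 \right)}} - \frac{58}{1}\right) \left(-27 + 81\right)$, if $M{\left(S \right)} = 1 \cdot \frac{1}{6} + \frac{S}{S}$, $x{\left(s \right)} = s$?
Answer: $- \frac{12465}{4} \approx -3116.3$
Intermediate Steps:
$M{\left(S \right)} = \frac{7}{6}$ ($M{\left(S \right)} = 1 \cdot \frac{1}{6} + 1 = \frac{1}{6} + 1 = \frac{7}{6}$)
$\left(\frac{M{\left(8 \right)}}{x{\left(4 \right)}} - \frac{58}{1}\right) \left(-27 + 81\right) = \left(\frac{7}{6 \cdot 4} - \frac{58}{1}\right) \left(-27 + 81\right) = \left(\frac{7}{6} \cdot \frac{1}{4} - 58\right) 54 = \left(\frac{7}{24} - 58\right) 54 = \left(- \frac{1385}{24}\right) 54 = - \frac{12465}{4}$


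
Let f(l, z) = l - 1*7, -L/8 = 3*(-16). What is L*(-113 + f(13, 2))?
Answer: -41088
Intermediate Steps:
L = 384 (L = -24*(-16) = -8*(-48) = 384)
f(l, z) = -7 + l (f(l, z) = l - 7 = -7 + l)
L*(-113 + f(13, 2)) = 384*(-113 + (-7 + 13)) = 384*(-113 + 6) = 384*(-107) = -41088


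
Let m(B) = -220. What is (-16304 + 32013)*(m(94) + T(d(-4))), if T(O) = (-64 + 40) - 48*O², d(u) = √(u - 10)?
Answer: 6723452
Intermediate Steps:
d(u) = √(-10 + u)
T(O) = -24 - 48*O²
(-16304 + 32013)*(m(94) + T(d(-4))) = (-16304 + 32013)*(-220 + (-24 - 48*(√(-10 - 4))²)) = 15709*(-220 + (-24 - 48*(√(-14))²)) = 15709*(-220 + (-24 - 48*(I*√14)²)) = 15709*(-220 + (-24 - 48*(-14))) = 15709*(-220 + (-24 + 672)) = 15709*(-220 + 648) = 15709*428 = 6723452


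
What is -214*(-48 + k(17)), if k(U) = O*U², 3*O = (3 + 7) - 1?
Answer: -175266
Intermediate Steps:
O = 3 (O = ((3 + 7) - 1)/3 = (10 - 1)/3 = (⅓)*9 = 3)
k(U) = 3*U²
-214*(-48 + k(17)) = -214*(-48 + 3*17²) = -214*(-48 + 3*289) = -214*(-48 + 867) = -214*819 = -175266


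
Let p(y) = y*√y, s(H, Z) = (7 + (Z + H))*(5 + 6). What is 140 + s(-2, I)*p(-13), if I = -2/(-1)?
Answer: 140 - 1001*I*√13 ≈ 140.0 - 3609.2*I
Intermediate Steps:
I = 2 (I = -2*(-1) = 2)
s(H, Z) = 77 + 11*H + 11*Z (s(H, Z) = (7 + (H + Z))*11 = (7 + H + Z)*11 = 77 + 11*H + 11*Z)
p(y) = y^(3/2)
140 + s(-2, I)*p(-13) = 140 + (77 + 11*(-2) + 11*2)*(-13)^(3/2) = 140 + (77 - 22 + 22)*(-13*I*√13) = 140 + 77*(-13*I*√13) = 140 - 1001*I*√13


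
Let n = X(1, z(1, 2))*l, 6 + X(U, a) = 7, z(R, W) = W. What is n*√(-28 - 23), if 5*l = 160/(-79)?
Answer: -32*I*√51/79 ≈ -2.8927*I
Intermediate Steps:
l = -32/79 (l = (160/(-79))/5 = (160*(-1/79))/5 = (⅕)*(-160/79) = -32/79 ≈ -0.40506)
X(U, a) = 1 (X(U, a) = -6 + 7 = 1)
n = -32/79 (n = 1*(-32/79) = -32/79 ≈ -0.40506)
n*√(-28 - 23) = -32*√(-28 - 23)/79 = -32*I*√51/79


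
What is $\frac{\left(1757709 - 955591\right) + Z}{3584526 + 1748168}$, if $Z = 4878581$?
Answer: $\frac{5680699}{5332694} \approx 1.0653$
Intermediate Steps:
$\frac{\left(1757709 - 955591\right) + Z}{3584526 + 1748168} = \frac{\left(1757709 - 955591\right) + 4878581}{3584526 + 1748168} = \frac{802118 + 4878581}{5332694} = 5680699 \cdot \frac{1}{5332694} = \frac{5680699}{5332694}$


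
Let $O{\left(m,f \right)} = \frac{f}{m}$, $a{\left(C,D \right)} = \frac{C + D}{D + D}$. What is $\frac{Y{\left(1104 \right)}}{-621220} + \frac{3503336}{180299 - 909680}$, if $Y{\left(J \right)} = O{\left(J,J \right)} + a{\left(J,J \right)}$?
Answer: $- \frac{1088171924341}{226553032410} \approx -4.8032$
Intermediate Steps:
$a{\left(C,D \right)} = \frac{C + D}{2 D}$
$Y{\left(J \right)} = 2$ ($Y{\left(J \right)} = \frac{J}{J} + \frac{J + J}{2 J} = 1 + \frac{2 J}{2 J} = 1 + 1 = 2$)
$\frac{Y{\left(1104 \right)}}{-621220} + \frac{3503336}{180299 - 909680} = \frac{2}{-621220} + \frac{3503336}{180299 - 909680} = 2 \left(- \frac{1}{621220}\right) + \frac{3503336}{180299 - 909680} = - \frac{1}{310610} + \frac{3503336}{-729381} = - \frac{1}{310610} + 3503336 \left(- \frac{1}{729381}\right) = - \frac{1}{310610} - \frac{3503336}{729381} = - \frac{1088171924341}{226553032410}$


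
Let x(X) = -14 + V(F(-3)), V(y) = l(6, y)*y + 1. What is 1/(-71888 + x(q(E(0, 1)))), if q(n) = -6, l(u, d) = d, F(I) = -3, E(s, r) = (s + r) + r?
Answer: -1/71892 ≈ -1.3910e-5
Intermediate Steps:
E(s, r) = s + 2*r (E(s, r) = (r + s) + r = s + 2*r)
V(y) = 1 + y² (V(y) = y*y + 1 = y² + 1 = 1 + y²)
x(X) = -4 (x(X) = -14 + (1 + (-3)²) = -14 + (1 + 9) = -14 + 10 = -4)
1/(-71888 + x(q(E(0, 1)))) = 1/(-71888 - 4) = 1/(-71892) = -1/71892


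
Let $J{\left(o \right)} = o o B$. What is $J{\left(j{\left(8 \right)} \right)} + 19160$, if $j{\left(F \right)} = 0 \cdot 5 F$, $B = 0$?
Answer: $19160$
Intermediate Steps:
$j{\left(F \right)} = 0$ ($j{\left(F \right)} = 0 F = 0$)
$J{\left(o \right)} = 0$ ($J{\left(o \right)} = o o 0 = o^{2} \cdot 0 = 0$)
$J{\left(j{\left(8 \right)} \right)} + 19160 = 0 + 19160 = 19160$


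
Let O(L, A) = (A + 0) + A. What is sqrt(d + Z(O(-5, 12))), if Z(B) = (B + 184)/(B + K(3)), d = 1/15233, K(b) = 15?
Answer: sqrt(11138262969)/45699 ≈ 2.3094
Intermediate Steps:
O(L, A) = 2*A (O(L, A) = A + A = 2*A)
d = 1/15233 ≈ 6.5647e-5
Z(B) = (184 + B)/(15 + B) (Z(B) = (B + 184)/(B + 15) = (184 + B)/(15 + B))
sqrt(d + Z(O(-5, 12))) = sqrt(1/15233 + (184 + 2*12)/(15 + 2*12)) = sqrt(1/15233 + (184 + 24)/(15 + 24)) = sqrt(1/15233 + 208/39) = sqrt(1/15233 + (1/39)*208) = sqrt(1/15233 + 16/3) = sqrt(243731/45699) = sqrt(11138262969)/45699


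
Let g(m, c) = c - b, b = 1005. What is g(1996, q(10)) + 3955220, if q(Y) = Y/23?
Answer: 90946955/23 ≈ 3.9542e+6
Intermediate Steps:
q(Y) = Y/23 (q(Y) = Y*(1/23) = Y/23)
g(m, c) = -1005 + c (g(m, c) = c - 1*1005 = c - 1005 = -1005 + c)
g(1996, q(10)) + 3955220 = (-1005 + (1/23)*10) + 3955220 = (-1005 + 10/23) + 3955220 = -23105/23 + 3955220 = 90946955/23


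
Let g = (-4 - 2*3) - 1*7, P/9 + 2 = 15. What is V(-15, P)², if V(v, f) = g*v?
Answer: 65025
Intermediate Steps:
P = 117 (P = -18 + 9*15 = -18 + 135 = 117)
g = -17 (g = (-4 - 6) - 7 = -10 - 7 = -17)
V(v, f) = -17*v
V(-15, P)² = (-17*(-15))² = 255² = 65025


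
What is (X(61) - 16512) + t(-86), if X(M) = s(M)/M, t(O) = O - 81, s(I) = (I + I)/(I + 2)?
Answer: -1050775/63 ≈ -16679.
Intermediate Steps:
s(I) = 2*I/(2 + I) (s(I) = (2*I)/(2 + I) = 2*I/(2 + I))
t(O) = -81 + O
X(M) = 2/(2 + M) (X(M) = (2*M/(2 + M))/M = 2/(2 + M))
(X(61) - 16512) + t(-86) = (2/(2 + 61) - 16512) + (-81 - 86) = (2/63 - 16512) - 167 = -1040254/63 - 167 = -1050775/63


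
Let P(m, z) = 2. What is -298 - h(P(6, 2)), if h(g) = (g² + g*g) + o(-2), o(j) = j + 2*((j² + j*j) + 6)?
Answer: -332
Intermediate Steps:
o(j) = 12 + j + 4*j² (o(j) = j + 2*((j² + j²) + 6) = j + 2*(2*j² + 6) = j + 2*(6 + 2*j²) = j + (12 + 4*j²) = 12 + j + 4*j²)
h(g) = 26 + 2*g² (h(g) = (g² + g*g) + (12 - 2 + 4*(-2)²) = (g² + g²) + (12 - 2 + 4*4) = 2*g² + (12 - 2 + 16) = 2*g² + 26 = 26 + 2*g²)
-298 - h(P(6, 2)) = -298 - (26 + 2*2²) = -298 - (26 + 2*4) = -298 - (26 + 8) = -298 - 1*34 = -298 - 34 = -332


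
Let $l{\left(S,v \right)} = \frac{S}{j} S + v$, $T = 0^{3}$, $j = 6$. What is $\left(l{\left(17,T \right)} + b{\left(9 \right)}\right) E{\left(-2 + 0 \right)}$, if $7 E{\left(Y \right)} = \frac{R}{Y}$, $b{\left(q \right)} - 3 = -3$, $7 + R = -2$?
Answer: $\frac{867}{28} \approx 30.964$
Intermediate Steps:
$R = -9$ ($R = -7 - 2 = -9$)
$b{\left(q \right)} = 0$ ($b{\left(q \right)} = 3 - 3 = 0$)
$T = 0$
$E{\left(Y \right)} = - \frac{9}{7 Y}$ ($E{\left(Y \right)} = \frac{\left(-9\right) \frac{1}{Y}}{7} = - \frac{9}{7 Y}$)
$l{\left(S,v \right)} = v + \frac{S^{2}}{6}$ ($l{\left(S,v \right)} = \frac{S}{6} S + v = \frac{S^{2}}{6} + v = v + \frac{S^{2}}{6}$)
$\left(l{\left(17,T \right)} + b{\left(9 \right)}\right) E{\left(-2 + 0 \right)} = \left(\left(0 + \frac{17^{2}}{6}\right) + 0\right) \left(- \frac{9}{7 \left(-2 + 0\right)}\right) = \left(\left(0 + \frac{1}{6} \cdot 289\right) + 0\right) \left(- \frac{9}{7 \left(-2\right)}\right) = \left(\left(0 + \frac{289}{6}\right) + 0\right) \left(\left(- \frac{9}{7}\right) \left(- \frac{1}{2}\right)\right) = \left(\frac{289}{6} + 0\right) \frac{9}{14} = \frac{289}{6} \cdot \frac{9}{14} = \frac{867}{28}$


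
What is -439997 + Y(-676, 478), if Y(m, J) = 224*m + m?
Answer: -592097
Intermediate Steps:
Y(m, J) = 225*m
-439997 + Y(-676, 478) = -439997 + 225*(-676) = -439997 - 152100 = -592097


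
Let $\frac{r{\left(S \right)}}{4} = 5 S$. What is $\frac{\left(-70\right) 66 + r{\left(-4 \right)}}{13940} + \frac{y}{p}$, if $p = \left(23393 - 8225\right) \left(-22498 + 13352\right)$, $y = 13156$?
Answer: $- \frac{479557409}{1421946912} \approx -0.33725$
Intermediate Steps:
$r{\left(S \right)} = 20 S$ ($r{\left(S \right)} = 4 \cdot 5 S = 20 S$)
$p = -138726528$ ($p = 15168 \left(-9146\right) = -138726528$)
$\frac{\left(-70\right) 66 + r{\left(-4 \right)}}{13940} + \frac{y}{p} = \frac{\left(-70\right) 66 + 20 \left(-4\right)}{13940} + \frac{13156}{-138726528} = \left(-4620 - 80\right) \frac{1}{13940} + 13156 \left(- \frac{1}{138726528}\right) = \left(-4700\right) \frac{1}{13940} - \frac{3289}{34681632} = - \frac{235}{697} - \frac{3289}{34681632} = - \frac{479557409}{1421946912}$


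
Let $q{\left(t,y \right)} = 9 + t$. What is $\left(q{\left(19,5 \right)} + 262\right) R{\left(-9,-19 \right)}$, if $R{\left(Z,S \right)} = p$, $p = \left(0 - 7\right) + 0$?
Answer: $-2030$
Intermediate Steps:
$p = -7$ ($p = -7 + 0 = -7$)
$R{\left(Z,S \right)} = -7$
$\left(q{\left(19,5 \right)} + 262\right) R{\left(-9,-19 \right)} = \left(\left(9 + 19\right) + 262\right) \left(-7\right) = \left(28 + 262\right) \left(-7\right) = 290 \left(-7\right) = -2030$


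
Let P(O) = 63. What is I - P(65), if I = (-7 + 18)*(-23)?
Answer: -316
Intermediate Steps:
I = -253 (I = 11*(-23) = -253)
I - P(65) = -253 - 1*63 = -253 - 63 = -316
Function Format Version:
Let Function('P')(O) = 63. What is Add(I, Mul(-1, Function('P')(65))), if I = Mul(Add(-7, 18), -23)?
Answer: -316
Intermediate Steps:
I = -253 (I = Mul(11, -23) = -253)
Add(I, Mul(-1, Function('P')(65))) = Add(-253, Mul(-1, 63)) = Add(-253, -63) = -316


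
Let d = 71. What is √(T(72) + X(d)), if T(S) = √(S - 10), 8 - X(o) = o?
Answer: √(-63 + √62) ≈ 7.4247*I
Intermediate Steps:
X(o) = 8 - o
T(S) = √(-10 + S)
√(T(72) + X(d)) = √(√(-10 + 72) + (8 - 1*71)) = √(√62 + (8 - 71)) = √(√62 - 63) = √(-63 + √62)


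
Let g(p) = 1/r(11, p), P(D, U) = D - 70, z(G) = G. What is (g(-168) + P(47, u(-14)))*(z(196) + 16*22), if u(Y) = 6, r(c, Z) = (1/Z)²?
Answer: 15454148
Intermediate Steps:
r(c, Z) = Z⁻²
P(D, U) = -70 + D
g(p) = p² (g(p) = 1/(p⁻²) = p²)
(g(-168) + P(47, u(-14)))*(z(196) + 16*22) = ((-168)² + (-70 + 47))*(196 + 16*22) = (28224 - 23)*(196 + 352) = 28201*548 = 15454148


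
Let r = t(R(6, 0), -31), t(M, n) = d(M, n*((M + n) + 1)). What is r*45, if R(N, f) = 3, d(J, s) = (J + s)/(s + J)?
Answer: 45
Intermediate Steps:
d(J, s) = 1 (d(J, s) = (J + s)/(J + s) = 1)
t(M, n) = 1
r = 1
r*45 = 1*45 = 45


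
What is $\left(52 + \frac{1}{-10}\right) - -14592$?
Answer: $\frac{146439}{10} \approx 14644.0$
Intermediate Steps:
$\left(52 + \frac{1}{-10}\right) - -14592 = \left(52 - \frac{1}{10}\right) + 14592 = \frac{519}{10} + 14592 = \frac{146439}{10}$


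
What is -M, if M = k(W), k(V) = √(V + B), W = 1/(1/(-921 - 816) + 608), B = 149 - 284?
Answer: -12*I*√1045615369315/1056095 ≈ -11.619*I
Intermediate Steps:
B = -135
W = 1737/1056095 (W = 1/(1/(-1737) + 608) = 1/(-1/1737 + 608) = 1/(1056095/1737) = 1737/1056095 ≈ 0.0016447)
k(V) = √(-135 + V) (k(V) = √(V - 135) = √(-135 + V))
M = 12*I*√1045615369315/1056095 (M = √(-135 + 1737/1056095) = √(-142571088/1056095) = 12*I*√1045615369315/1056095 ≈ 11.619*I)
-M = -12*I*√1045615369315/1056095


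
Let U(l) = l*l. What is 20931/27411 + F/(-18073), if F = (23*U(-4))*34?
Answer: 11773177/165133001 ≈ 0.071295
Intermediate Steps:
U(l) = l²
F = 12512 (F = (23*(-4)²)*34 = (23*16)*34 = 368*34 = 12512)
20931/27411 + F/(-18073) = 20931/27411 + 12512/(-18073) = 20931*(1/27411) + 12512*(-1/18073) = 6977/9137 - 12512/18073 = 11773177/165133001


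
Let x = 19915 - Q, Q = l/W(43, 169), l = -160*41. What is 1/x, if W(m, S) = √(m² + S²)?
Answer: 12112303/241215653573 - 656*√30410/1206078267865 ≈ 5.0119e-5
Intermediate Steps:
W(m, S) = √(S² + m²)
l = -6560
Q = -656*√30410/3041 (Q = -6560/√(169² + 43²) = -6560/√(28561 + 1849) = -6560*√30410/30410 = -656*√30410/3041 ≈ -37.618)
x = 19915 + 656*√30410/3041 (x = 19915 - (-656)*√30410/3041 = 19915 + 656*√30410/3041 ≈ 19953.)
1/x = 1/(19915 + 656*√30410/3041)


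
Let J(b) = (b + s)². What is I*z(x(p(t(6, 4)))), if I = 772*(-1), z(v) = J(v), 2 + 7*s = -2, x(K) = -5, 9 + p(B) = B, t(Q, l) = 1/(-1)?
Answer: -1174212/49 ≈ -23964.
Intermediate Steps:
t(Q, l) = -1
p(B) = -9 + B
s = -4/7 (s = -2/7 + (⅐)*(-2) = -2/7 - 2/7 = -4/7 ≈ -0.57143)
J(b) = (-4/7 + b)² (J(b) = (b - 4/7)² = (-4/7 + b)²)
z(v) = (-4 + 7*v)²/49
I = -772
I*z(x(p(t(6, 4)))) = -772*(-4 + 7*(-5))²/49 = -772*(-4 - 35)²/49 = -772*(-39)²/49 = -772*1521/49 = -1174212/49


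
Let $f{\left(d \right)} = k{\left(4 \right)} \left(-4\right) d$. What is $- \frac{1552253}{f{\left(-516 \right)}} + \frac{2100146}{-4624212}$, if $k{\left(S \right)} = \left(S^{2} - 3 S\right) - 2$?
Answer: $- \frac{199628232009}{530242976} \approx -376.48$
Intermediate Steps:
$k{\left(S \right)} = -2 + S^{2} - 3 S$
$f{\left(d \right)} = - 8 d$ ($f{\left(d \right)} = \left(-2 + 4^{2} - 12\right) \left(-4\right) d = \left(-2 + 16 - 12\right) \left(-4\right) d = 2 \left(-4\right) d = - 8 d$)
$- \frac{1552253}{f{\left(-516 \right)}} + \frac{2100146}{-4624212} = - \frac{1552253}{\left(-8\right) \left(-516\right)} + \frac{2100146}{-4624212} = - \frac{1552253}{4128} + 2100146 \left(- \frac{1}{4624212}\right) = \left(-1552253\right) \frac{1}{4128} - \frac{1050073}{2312106} = - \frac{1552253}{4128} - \frac{1050073}{2312106} = - \frac{199628232009}{530242976}$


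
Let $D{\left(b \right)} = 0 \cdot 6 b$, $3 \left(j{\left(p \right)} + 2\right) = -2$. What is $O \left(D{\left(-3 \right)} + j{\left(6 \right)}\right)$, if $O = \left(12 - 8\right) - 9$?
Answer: $\frac{40}{3} \approx 13.333$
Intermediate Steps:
$j{\left(p \right)} = - \frac{8}{3}$ ($j{\left(p \right)} = -2 + \frac{1}{3} \left(-2\right) = -2 - \frac{2}{3} = - \frac{8}{3}$)
$O = -5$ ($O = 4 - 9 = -5$)
$D{\left(b \right)} = 0$ ($D{\left(b \right)} = 0 b = 0$)
$O \left(D{\left(-3 \right)} + j{\left(6 \right)}\right) = - 5 \left(0 - \frac{8}{3}\right) = \left(-5\right) \left(- \frac{8}{3}\right) = \frac{40}{3}$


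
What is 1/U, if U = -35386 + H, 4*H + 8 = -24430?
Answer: -2/82991 ≈ -2.4099e-5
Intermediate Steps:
H = -12219/2 (H = -2 + (¼)*(-24430) = -2 - 12215/2 = -12219/2 ≈ -6109.5)
U = -82991/2 (U = -35386 - 12219/2 = -82991/2 ≈ -41496.)
1/U = 1/(-82991/2) = -2/82991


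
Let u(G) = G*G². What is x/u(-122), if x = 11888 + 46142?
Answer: -29015/907924 ≈ -0.031958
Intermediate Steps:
x = 58030
u(G) = G³
x/u(-122) = 58030/((-122)³) = 58030/(-1815848) = 58030*(-1/1815848) = -29015/907924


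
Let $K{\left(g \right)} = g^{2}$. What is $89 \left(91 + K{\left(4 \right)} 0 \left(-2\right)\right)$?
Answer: $8099$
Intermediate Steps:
$89 \left(91 + K{\left(4 \right)} 0 \left(-2\right)\right) = 89 \left(91 + 4^{2} \cdot 0 \left(-2\right)\right) = 89 \left(91 + 16 \cdot 0 \left(-2\right)\right) = 89 \left(91 + 0 \left(-2\right)\right) = 89 \left(91 + 0\right) = 89 \cdot 91 = 8099$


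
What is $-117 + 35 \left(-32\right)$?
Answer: $-1237$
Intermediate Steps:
$-117 + 35 \left(-32\right) = -117 - 1120 = -1237$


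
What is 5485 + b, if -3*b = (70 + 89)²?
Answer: -2942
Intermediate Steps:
b = -8427 (b = -(70 + 89)²/3 = -⅓*159² = -⅓*25281 = -8427)
5485 + b = 5485 - 8427 = -2942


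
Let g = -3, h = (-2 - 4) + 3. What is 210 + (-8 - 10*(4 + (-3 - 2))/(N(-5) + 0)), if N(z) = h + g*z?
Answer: 1217/6 ≈ 202.83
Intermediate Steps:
h = -3 (h = -6 + 3 = -3)
N(z) = -3 - 3*z
210 + (-8 - 10*(4 + (-3 - 2))/(N(-5) + 0)) = 210 + (-8 - 10*(4 + (-3 - 2))/((-3 - 3*(-5)) + 0)) = 210 + (-8 - 10*(4 - 5)/((-3 + 15) + 0)) = 210 + (-8 - (-10)/(12 + 0)) = 210 + (-8 - (-10)/12) = 210 + (-8 - 10*(-1/12)) = 210 + (-8 + 5/6) = 210 - 43/6 = 1217/6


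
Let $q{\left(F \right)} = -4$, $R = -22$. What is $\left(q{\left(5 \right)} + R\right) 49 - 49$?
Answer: $-1323$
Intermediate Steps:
$\left(q{\left(5 \right)} + R\right) 49 - 49 = \left(-4 - 22\right) 49 - 49 = \left(-26\right) 49 - 49 = -1274 - 49 = -1323$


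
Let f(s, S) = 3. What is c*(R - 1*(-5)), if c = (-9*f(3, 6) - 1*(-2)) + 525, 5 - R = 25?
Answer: -7500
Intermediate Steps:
R = -20 (R = 5 - 1*25 = 5 - 25 = -20)
c = 500 (c = (-9*3 - 1*(-2)) + 525 = (-27 + 2) + 525 = -25 + 525 = 500)
c*(R - 1*(-5)) = 500*(-20 - 1*(-5)) = 500*(-20 + 5) = 500*(-15) = -7500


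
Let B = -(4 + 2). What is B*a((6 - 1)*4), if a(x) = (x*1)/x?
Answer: -6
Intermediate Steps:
B = -6 (B = -1*6 = -6)
a(x) = 1 (a(x) = x/x = 1)
B*a((6 - 1)*4) = -6*1 = -6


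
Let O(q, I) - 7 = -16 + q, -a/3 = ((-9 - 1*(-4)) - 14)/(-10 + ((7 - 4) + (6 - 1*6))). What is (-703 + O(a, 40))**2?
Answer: 25411681/49 ≈ 5.1861e+5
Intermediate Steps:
a = -57/7 (a = -3*((-9 - 1*(-4)) - 14)/(-10 + ((7 - 4) + (6 - 1*6))) = -3*((-9 + 4) - 14)/(-10 + (3 + (6 - 6))) = -3*(-5 - 14)/(-10 + (3 + 0)) = -(-57)/(-10 + 3) = -(-57)/(-7) = -(-57)*(-1)/7 = -3*19/7 = -57/7 ≈ -8.1429)
O(q, I) = -9 + q (O(q, I) = 7 + (-16 + q) = -9 + q)
(-703 + O(a, 40))**2 = (-703 + (-9 - 57/7))**2 = (-703 - 120/7)**2 = (-5041/7)**2 = 25411681/49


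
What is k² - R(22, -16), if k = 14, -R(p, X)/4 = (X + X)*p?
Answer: -2620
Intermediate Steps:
R(p, X) = -8*X*p (R(p, X) = -4*(X + X)*p = -4*2*X*p = -8*X*p)
k² - R(22, -16) = 14² - (-8)*(-16)*22 = 196 - 1*2816 = 196 - 2816 = -2620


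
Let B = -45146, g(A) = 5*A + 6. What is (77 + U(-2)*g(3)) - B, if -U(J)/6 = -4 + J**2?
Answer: 45223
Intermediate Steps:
g(A) = 6 + 5*A
U(J) = 24 - 6*J**2 (U(J) = -6*(-4 + J**2) = 24 - 6*J**2)
(77 + U(-2)*g(3)) - B = (77 + (24 - 6*(-2)**2)*(6 + 5*3)) - 1*(-45146) = (77 + (24 - 6*4)*(6 + 15)) + 45146 = (77 + (24 - 24)*21) + 45146 = (77 + 0*21) + 45146 = (77 + 0) + 45146 = 77 + 45146 = 45223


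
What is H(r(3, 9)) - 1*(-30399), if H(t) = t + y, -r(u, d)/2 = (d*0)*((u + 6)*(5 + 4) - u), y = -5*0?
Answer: 30399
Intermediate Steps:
y = 0
r(u, d) = 0 (r(u, d) = -2*d*0*((u + 6)*(5 + 4) - u) = -0*((6 + u)*9 - u) = -0*((54 + 9*u) - u) = -0*(54 + 8*u) = -2*0 = 0)
H(t) = t (H(t) = t + 0 = t)
H(r(3, 9)) - 1*(-30399) = 0 - 1*(-30399) = 0 + 30399 = 30399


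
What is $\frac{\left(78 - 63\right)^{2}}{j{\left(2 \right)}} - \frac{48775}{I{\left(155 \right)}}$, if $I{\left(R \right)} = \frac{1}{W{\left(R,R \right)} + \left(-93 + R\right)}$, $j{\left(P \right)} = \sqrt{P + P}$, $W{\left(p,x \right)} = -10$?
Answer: $- \frac{5072375}{2} \approx -2.5362 \cdot 10^{6}$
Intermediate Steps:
$j{\left(P \right)} = \sqrt{2} \sqrt{P}$ ($j{\left(P \right)} = \sqrt{2 P} = \sqrt{2} \sqrt{P}$)
$I{\left(R \right)} = \frac{1}{-103 + R}$ ($I{\left(R \right)} = \frac{1}{-10 + \left(-93 + R\right)} = \frac{1}{-103 + R}$)
$\frac{\left(78 - 63\right)^{2}}{j{\left(2 \right)}} - \frac{48775}{I{\left(155 \right)}} = \frac{\left(78 - 63\right)^{2}}{\sqrt{2} \sqrt{2}} - \frac{48775}{\frac{1}{-103 + 155}} = \frac{15^{2}}{2} - \frac{48775}{\frac{1}{52}} = 225 \cdot \frac{1}{2} - 48775 \frac{1}{\frac{1}{52}} = \frac{225}{2} - 2536300 = - \frac{5072375}{2}$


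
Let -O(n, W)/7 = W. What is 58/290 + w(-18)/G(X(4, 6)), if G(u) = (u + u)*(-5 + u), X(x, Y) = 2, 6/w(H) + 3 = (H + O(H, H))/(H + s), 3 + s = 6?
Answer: 127/510 ≈ 0.24902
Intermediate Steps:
O(n, W) = -7*W
s = 3 (s = -3 + 6 = 3)
w(H) = 6/(-3 - 6*H/(3 + H)) (w(H) = 6/(-3 + (H - 7*H)/(H + 3)) = 6/(-3 + (-6*H)/(3 + H)) = 6/(-3 - 6*H/(3 + H)))
G(u) = 2*u*(-5 + u) (G(u) = (2*u)*(-5 + u) = 2*u*(-5 + u))
58/290 + w(-18)/G(X(4, 6)) = 58/290 + (2*(-3 - 1*(-18))/(3*(1 - 18)))/((2*2*(-5 + 2))) = 58*(1/290) + ((⅔)*(-3 + 18)/(-17))/((2*2*(-3))) = ⅕ + ((⅔)*(-1/17)*15)/(-12) = ⅕ - 10/17*(-1/12) = ⅕ + 5/102 = 127/510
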